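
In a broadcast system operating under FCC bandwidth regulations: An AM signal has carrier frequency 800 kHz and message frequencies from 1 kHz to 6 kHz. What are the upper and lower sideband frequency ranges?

Upper sideband (USB) = fc + [fm_low, fm_high] = 800 + [1, 6] = [801, 806] kHz
Lower sideband (LSB) = fc - [fm_high, fm_low] = 800 - [6, 1] = [794, 799] kHz
Total occupied spectrum: 794 kHz to 806 kHz (plus carrier at 800 kHz)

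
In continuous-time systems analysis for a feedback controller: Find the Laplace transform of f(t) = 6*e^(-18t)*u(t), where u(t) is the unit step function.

Standard Laplace transform pair:
e^(-at)*u(t) <-> 1/(s+a)
With a = 18: L{6*e^(-18t)*u(t)} = 6/(s+18), ROC: Re(s) > -18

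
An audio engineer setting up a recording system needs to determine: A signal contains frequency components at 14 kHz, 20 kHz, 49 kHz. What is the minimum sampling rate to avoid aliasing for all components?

The highest frequency component is f_max = 49 kHz.
Nyquist rate = 2 * f_max = 2 * 49 kHz = 98 kHz.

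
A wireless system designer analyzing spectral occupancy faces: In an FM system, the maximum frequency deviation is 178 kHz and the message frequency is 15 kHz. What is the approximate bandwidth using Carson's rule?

Carson's rule: BW = 2*(delta_f + f_m)
= 2*(178 + 15) kHz = 386 kHz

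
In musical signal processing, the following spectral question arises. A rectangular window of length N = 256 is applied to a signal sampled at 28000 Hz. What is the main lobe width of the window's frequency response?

For a rectangular window of length N,
the main lobe width in frequency is 2*f_s/N.
= 2*28000/256 = 875/4 Hz
This determines the minimum frequency separation for resolving two sinusoids.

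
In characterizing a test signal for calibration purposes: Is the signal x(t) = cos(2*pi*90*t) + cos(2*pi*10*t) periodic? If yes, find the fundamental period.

f1 = 90 Hz, f2 = 10 Hz
Period T1 = 1/90, T2 = 1/10
Ratio T1/T2 = 10/90, which is rational.
The signal is periodic with fundamental period T = 1/GCD(90,10) = 1/10 s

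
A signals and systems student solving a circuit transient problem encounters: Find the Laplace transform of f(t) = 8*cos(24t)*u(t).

Standard pair: cos(wt)*u(t) <-> s/(s^2+w^2)
With w = 24: L{8*cos(24t)*u(t)} = 8s/(s^2+576)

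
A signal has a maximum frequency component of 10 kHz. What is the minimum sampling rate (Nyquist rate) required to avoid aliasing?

By the Nyquist-Shannon sampling theorem,
the minimum sampling rate (Nyquist rate) must be at least 2 * f_max.
Nyquist rate = 2 * 10 kHz = 20 kHz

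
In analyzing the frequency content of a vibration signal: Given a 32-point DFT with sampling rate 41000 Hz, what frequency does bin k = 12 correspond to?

The frequency of DFT bin k is: f_k = k * f_s / N
f_12 = 12 * 41000 / 32 = 15375 Hz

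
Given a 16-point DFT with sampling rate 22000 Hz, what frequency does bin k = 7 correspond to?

The frequency of DFT bin k is: f_k = k * f_s / N
f_7 = 7 * 22000 / 16 = 9625 Hz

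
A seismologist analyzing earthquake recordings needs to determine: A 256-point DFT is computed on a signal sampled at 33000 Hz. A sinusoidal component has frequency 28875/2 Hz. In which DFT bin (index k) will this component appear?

DFT frequency resolution = f_s/N = 33000/256 = 4125/32 Hz
Bin index k = f_signal / resolution = 28875/2 / 4125/32 = 112
The signal frequency 28875/2 Hz falls in DFT bin k = 112.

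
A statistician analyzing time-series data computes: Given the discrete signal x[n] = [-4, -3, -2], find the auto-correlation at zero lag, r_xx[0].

The auto-correlation at zero lag r_xx[0] equals the signal energy.
r_xx[0] = sum of x[n]^2 = (-4)^2 + (-3)^2 + (-2)^2
= 16 + 9 + 4 = 29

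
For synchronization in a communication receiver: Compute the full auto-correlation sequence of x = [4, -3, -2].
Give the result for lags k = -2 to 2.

r_xx[k] = sum_m x[m]*x[m+k], indexed from 0, for k = -2 to 2:
  r_xx[-2] = x[2]*x[0] = -8
  r_xx[-1] = x[1]*x[0] + x[2]*x[1] = -6
  r_xx[0] = x[0]*x[0] + x[1]*x[1] + x[2]*x[2] = 29
  r_xx[1] = x[0]*x[1] + x[1]*x[2] = -6
  r_xx[2] = x[0]*x[2] = -8
r_xx = [-8, -6, 29, -6, -8]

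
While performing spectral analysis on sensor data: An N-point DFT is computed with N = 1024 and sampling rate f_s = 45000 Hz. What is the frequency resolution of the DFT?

DFT frequency resolution = f_s / N
= 45000 / 1024 = 5625/128 Hz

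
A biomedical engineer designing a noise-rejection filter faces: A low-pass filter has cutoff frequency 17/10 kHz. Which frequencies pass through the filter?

A low-pass filter passes all frequencies below the cutoff frequency 17/10 kHz and attenuates higher frequencies.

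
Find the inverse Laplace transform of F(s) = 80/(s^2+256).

Standard pair: w/(s^2+w^2) <-> sin(wt)*u(t)
Recognize w^2 = 256, so w = 16; numerator 80 = 5*16.
f(t) = 5*sin(16t)*u(t)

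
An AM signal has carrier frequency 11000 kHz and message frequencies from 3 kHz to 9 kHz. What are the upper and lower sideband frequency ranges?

Upper sideband (USB) = fc + [fm_low, fm_high] = 11000 + [3, 9] = [11003, 11009] kHz
Lower sideband (LSB) = fc - [fm_high, fm_low] = 11000 - [9, 3] = [10991, 10997] kHz
Total occupied spectrum: 10991 kHz to 11009 kHz (plus carrier at 11000 kHz)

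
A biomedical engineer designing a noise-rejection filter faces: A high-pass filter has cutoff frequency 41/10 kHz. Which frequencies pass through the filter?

A high-pass filter passes all frequencies above the cutoff frequency 41/10 kHz and attenuates lower frequencies.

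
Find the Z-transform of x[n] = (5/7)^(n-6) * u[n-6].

Time-shifting property: if X(z) = Z{x[n]}, then Z{x[n-d]} = z^(-d) * X(z)
X(z) = z/(z - 5/7) for x[n] = (5/7)^n * u[n]
Z{x[n-6]} = z^(-6) * z/(z - 5/7) = z^(-5)/(z - 5/7)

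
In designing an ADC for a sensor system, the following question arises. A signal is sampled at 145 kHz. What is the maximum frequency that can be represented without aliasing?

The maximum frequency that can be represented without aliasing
is the Nyquist frequency: f_max = f_s / 2 = 145 kHz / 2 = 145/2 kHz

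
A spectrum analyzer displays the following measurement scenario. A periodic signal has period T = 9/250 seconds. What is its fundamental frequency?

The fundamental frequency is the reciprocal of the period.
f = 1/T = 1/(9/250) = 250/9 Hz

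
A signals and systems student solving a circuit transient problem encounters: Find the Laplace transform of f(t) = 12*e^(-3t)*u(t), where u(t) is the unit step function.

Standard Laplace transform pair:
e^(-at)*u(t) <-> 1/(s+a)
With a = 3: L{12*e^(-3t)*u(t)} = 12/(s+3), ROC: Re(s) > -3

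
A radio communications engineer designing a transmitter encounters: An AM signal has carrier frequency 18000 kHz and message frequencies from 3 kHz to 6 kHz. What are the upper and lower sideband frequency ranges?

Upper sideband (USB) = fc + [fm_low, fm_high] = 18000 + [3, 6] = [18003, 18006] kHz
Lower sideband (LSB) = fc - [fm_high, fm_low] = 18000 - [6, 3] = [17994, 17997] kHz
Total occupied spectrum: 17994 kHz to 18006 kHz (plus carrier at 18000 kHz)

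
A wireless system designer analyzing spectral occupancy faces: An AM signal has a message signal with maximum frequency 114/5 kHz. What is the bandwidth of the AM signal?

In AM (double-sideband), the bandwidth is twice the message frequency.
BW = 2 * f_m = 2 * 114/5 kHz = 228/5 kHz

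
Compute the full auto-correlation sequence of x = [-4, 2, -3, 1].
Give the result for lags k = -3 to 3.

r_xx[k] = sum_m x[m]*x[m+k], indexed from 0, for k = -3 to 3:
  r_xx[-3] = x[3]*x[0] = -4
  r_xx[-2] = x[2]*x[0] + x[3]*x[1] = 14
  r_xx[-1] = x[1]*x[0] + x[2]*x[1] + x[3]*x[2] = -17
  r_xx[0] = x[0]*x[0] + x[1]*x[1] + x[2]*x[2] + x[3]*x[3] = 30
  r_xx[1] = x[0]*x[1] + x[1]*x[2] + x[2]*x[3] = -17
  r_xx[2] = x[0]*x[2] + x[1]*x[3] = 14
  r_xx[3] = x[0]*x[3] = -4
r_xx = [-4, 14, -17, 30, -17, 14, -4]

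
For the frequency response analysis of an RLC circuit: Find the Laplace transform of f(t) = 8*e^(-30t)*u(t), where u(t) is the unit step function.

Standard Laplace transform pair:
e^(-at)*u(t) <-> 1/(s+a)
With a = 30: L{8*e^(-30t)*u(t)} = 8/(s+30), ROC: Re(s) > -30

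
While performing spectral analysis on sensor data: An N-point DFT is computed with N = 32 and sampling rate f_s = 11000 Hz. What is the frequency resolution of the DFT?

DFT frequency resolution = f_s / N
= 11000 / 32 = 1375/4 Hz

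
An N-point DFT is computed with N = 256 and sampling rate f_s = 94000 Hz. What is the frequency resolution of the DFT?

DFT frequency resolution = f_s / N
= 94000 / 256 = 5875/16 Hz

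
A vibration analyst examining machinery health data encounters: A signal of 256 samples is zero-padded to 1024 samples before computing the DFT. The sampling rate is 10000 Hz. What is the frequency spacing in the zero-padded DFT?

Original DFT: N = 256, resolution = f_s/N = 10000/256 = 625/16 Hz
Zero-padded DFT: N = 1024, resolution = f_s/N = 10000/1024 = 625/64 Hz
Zero-padding interpolates the spectrum (finer frequency grid)
but does NOT improve the true spectral resolution (ability to resolve close frequencies).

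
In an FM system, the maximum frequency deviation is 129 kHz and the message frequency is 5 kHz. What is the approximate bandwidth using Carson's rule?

Carson's rule: BW = 2*(delta_f + f_m)
= 2*(129 + 5) kHz = 268 kHz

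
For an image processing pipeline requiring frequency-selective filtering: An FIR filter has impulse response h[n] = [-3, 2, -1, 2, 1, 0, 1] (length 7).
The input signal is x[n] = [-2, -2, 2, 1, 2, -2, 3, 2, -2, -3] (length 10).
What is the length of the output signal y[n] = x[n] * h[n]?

For linear convolution, the output length is:
len(y) = len(x) + len(h) - 1 = 10 + 7 - 1 = 16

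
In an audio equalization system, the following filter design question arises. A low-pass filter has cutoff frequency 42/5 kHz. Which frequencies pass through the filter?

A low-pass filter passes all frequencies below the cutoff frequency 42/5 kHz and attenuates higher frequencies.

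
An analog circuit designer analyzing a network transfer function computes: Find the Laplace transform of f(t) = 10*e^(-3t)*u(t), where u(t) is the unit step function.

Standard Laplace transform pair:
e^(-at)*u(t) <-> 1/(s+a)
With a = 3: L{10*e^(-3t)*u(t)} = 10/(s+3), ROC: Re(s) > -3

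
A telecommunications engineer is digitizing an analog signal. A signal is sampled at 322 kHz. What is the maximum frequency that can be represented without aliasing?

The maximum frequency that can be represented without aliasing
is the Nyquist frequency: f_max = f_s / 2 = 322 kHz / 2 = 161 kHz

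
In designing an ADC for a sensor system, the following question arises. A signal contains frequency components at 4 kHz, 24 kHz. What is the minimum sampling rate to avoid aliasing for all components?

The highest frequency component is f_max = 24 kHz.
Nyquist rate = 2 * f_max = 2 * 24 kHz = 48 kHz.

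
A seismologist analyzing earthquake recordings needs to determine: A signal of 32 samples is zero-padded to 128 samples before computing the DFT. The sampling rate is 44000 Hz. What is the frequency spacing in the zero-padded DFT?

Original DFT: N = 32, resolution = f_s/N = 44000/32 = 1375 Hz
Zero-padded DFT: N = 128, resolution = f_s/N = 44000/128 = 1375/4 Hz
Zero-padding interpolates the spectrum (finer frequency grid)
but does NOT improve the true spectral resolution (ability to resolve close frequencies).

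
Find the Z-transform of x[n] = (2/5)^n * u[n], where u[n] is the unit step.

The Z-transform of a^n * u[n] is z/(z-a) for |z| > |a|.
Here a = 2/5, so X(z) = z/(z - (2/5)) = 5z/(5z - 2)
ROC: |z| > 2/5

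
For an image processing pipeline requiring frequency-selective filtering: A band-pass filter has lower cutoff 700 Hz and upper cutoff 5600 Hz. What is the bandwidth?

Bandwidth = f_high - f_low
= 5600 Hz - 700 Hz = 4900 Hz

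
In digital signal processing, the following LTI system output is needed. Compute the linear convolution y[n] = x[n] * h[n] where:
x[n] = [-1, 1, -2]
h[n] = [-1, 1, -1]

y[n] = sum_k x[k]*h[n-k]. Output length = len(x) + len(h) - 1 = 3 + 3 - 1 = 5.
y[0] = -1*-1 = 1
y[1] = 1*-1 + -1*1 = -2
y[2] = -2*-1 + 1*1 + -1*-1 = 4
y[3] = -2*1 + 1*-1 = -3
y[4] = -2*-1 = 2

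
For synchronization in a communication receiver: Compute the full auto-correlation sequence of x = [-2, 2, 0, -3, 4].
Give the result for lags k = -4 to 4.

r_xx[k] = sum_m x[m]*x[m+k], indexed from 0, for k = -4 to 4:
  r_xx[-4] = x[4]*x[0] = -8
  r_xx[-3] = x[3]*x[0] + x[4]*x[1] = 14
  r_xx[-2] = x[2]*x[0] + x[3]*x[1] + x[4]*x[2] = -6
  r_xx[-1] = x[1]*x[0] + x[2]*x[1] + x[3]*x[2] + x[4]*x[3] = -16
  r_xx[0] = x[0]*x[0] + x[1]*x[1] + x[2]*x[2] + x[3]*x[3] + x[4]*x[4] = 33
  r_xx[1] = x[0]*x[1] + x[1]*x[2] + x[2]*x[3] + x[3]*x[4] = -16
  r_xx[2] = x[0]*x[2] + x[1]*x[3] + x[2]*x[4] = -6
  r_xx[3] = x[0]*x[3] + x[1]*x[4] = 14
  r_xx[4] = x[0]*x[4] = -8
r_xx = [-8, 14, -6, -16, 33, -16, -6, 14, -8]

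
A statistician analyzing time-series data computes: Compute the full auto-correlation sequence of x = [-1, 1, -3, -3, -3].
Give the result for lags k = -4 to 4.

r_xx[k] = sum_m x[m]*x[m+k], indexed from 0, for k = -4 to 4:
  r_xx[-4] = x[4]*x[0] = 3
  r_xx[-3] = x[3]*x[0] + x[4]*x[1] = 0
  r_xx[-2] = x[2]*x[0] + x[3]*x[1] + x[4]*x[2] = 9
  r_xx[-1] = x[1]*x[0] + x[2]*x[1] + x[3]*x[2] + x[4]*x[3] = 14
  r_xx[0] = x[0]*x[0] + x[1]*x[1] + x[2]*x[2] + x[3]*x[3] + x[4]*x[4] = 29
  r_xx[1] = x[0]*x[1] + x[1]*x[2] + x[2]*x[3] + x[3]*x[4] = 14
  r_xx[2] = x[0]*x[2] + x[1]*x[3] + x[2]*x[4] = 9
  r_xx[3] = x[0]*x[3] + x[1]*x[4] = 0
  r_xx[4] = x[0]*x[4] = 3
r_xx = [3, 0, 9, 14, 29, 14, 9, 0, 3]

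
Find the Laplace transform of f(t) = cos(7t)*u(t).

Standard pair: cos(wt)*u(t) <-> s/(s^2+w^2)
With w = 7: L{cos(7t)*u(t)} = s/(s^2+49)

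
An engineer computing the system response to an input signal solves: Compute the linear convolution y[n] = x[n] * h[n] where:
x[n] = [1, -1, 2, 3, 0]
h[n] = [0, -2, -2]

y[n] = sum_k x[k]*h[n-k]. Output length = len(x) + len(h) - 1 = 5 + 3 - 1 = 7.
y[0] = 1*0 = 0
y[1] = -1*0 + 1*-2 = -2
y[2] = 2*0 + -1*-2 + 1*-2 = 0
y[3] = 3*0 + 2*-2 + -1*-2 = -2
y[4] = 0*0 + 3*-2 + 2*-2 = -10
y[5] = 0*-2 + 3*-2 = -6
y[6] = 0*-2 = 0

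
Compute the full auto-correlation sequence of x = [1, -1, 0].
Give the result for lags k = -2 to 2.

r_xx[k] = sum_m x[m]*x[m+k], indexed from 0, for k = -2 to 2:
  r_xx[-2] = x[2]*x[0] = 0
  r_xx[-1] = x[1]*x[0] + x[2]*x[1] = -1
  r_xx[0] = x[0]*x[0] + x[1]*x[1] + x[2]*x[2] = 2
  r_xx[1] = x[0]*x[1] + x[1]*x[2] = -1
  r_xx[2] = x[0]*x[2] = 0
r_xx = [0, -1, 2, -1, 0]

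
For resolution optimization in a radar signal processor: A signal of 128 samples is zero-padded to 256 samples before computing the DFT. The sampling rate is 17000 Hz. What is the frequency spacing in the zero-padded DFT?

Original DFT: N = 128, resolution = f_s/N = 17000/128 = 2125/16 Hz
Zero-padded DFT: N = 256, resolution = f_s/N = 17000/256 = 2125/32 Hz
Zero-padding interpolates the spectrum (finer frequency grid)
but does NOT improve the true spectral resolution (ability to resolve close frequencies).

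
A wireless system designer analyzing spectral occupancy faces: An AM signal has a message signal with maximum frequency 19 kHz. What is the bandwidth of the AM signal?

In AM (double-sideband), the bandwidth is twice the message frequency.
BW = 2 * f_m = 2 * 19 kHz = 38 kHz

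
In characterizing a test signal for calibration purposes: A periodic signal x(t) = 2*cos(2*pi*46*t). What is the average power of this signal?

Average power of A*cos(wt) is A^2/2.
P = 2^2 / 2 = 4/2 = 2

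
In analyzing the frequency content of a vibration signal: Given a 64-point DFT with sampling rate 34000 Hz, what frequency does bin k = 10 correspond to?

The frequency of DFT bin k is: f_k = k * f_s / N
f_10 = 10 * 34000 / 64 = 10625/2 Hz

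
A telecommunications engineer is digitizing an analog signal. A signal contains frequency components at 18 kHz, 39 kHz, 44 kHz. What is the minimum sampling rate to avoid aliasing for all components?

The highest frequency component is f_max = 44 kHz.
Nyquist rate = 2 * f_max = 2 * 44 kHz = 88 kHz.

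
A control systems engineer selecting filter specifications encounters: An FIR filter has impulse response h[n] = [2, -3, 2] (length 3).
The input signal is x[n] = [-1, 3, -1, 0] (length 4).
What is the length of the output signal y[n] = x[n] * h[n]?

For linear convolution, the output length is:
len(y) = len(x) + len(h) - 1 = 4 + 3 - 1 = 6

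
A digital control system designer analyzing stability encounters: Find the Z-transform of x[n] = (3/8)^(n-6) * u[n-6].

Time-shifting property: if X(z) = Z{x[n]}, then Z{x[n-d]} = z^(-d) * X(z)
X(z) = z/(z - 3/8) for x[n] = (3/8)^n * u[n]
Z{x[n-6]} = z^(-6) * z/(z - 3/8) = z^(-5)/(z - 3/8)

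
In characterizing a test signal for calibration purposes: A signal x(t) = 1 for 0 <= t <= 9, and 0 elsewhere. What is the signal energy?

Energy = integral of |x(t)|^2 dt over the signal duration
= 1^2 * 9 = 1 * 9 = 9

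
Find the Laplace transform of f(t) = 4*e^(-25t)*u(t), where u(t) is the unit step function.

Standard Laplace transform pair:
e^(-at)*u(t) <-> 1/(s+a)
With a = 25: L{4*e^(-25t)*u(t)} = 4/(s+25), ROC: Re(s) > -25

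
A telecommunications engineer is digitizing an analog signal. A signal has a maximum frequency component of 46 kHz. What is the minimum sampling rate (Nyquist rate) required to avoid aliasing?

By the Nyquist-Shannon sampling theorem,
the minimum sampling rate (Nyquist rate) must be at least 2 * f_max.
Nyquist rate = 2 * 46 kHz = 92 kHz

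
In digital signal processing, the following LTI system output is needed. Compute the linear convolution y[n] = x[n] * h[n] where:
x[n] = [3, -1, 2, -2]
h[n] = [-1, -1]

y[n] = sum_k x[k]*h[n-k]. Output length = len(x) + len(h) - 1 = 4 + 2 - 1 = 5.
y[0] = 3*-1 = -3
y[1] = -1*-1 + 3*-1 = -2
y[2] = 2*-1 + -1*-1 = -1
y[3] = -2*-1 + 2*-1 = 0
y[4] = -2*-1 = 2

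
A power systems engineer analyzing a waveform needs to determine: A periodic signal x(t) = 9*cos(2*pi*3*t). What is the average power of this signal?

Average power of A*cos(wt) is A^2/2.
P = 9^2 / 2 = 81/2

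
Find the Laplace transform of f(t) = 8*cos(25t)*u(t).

Standard pair: cos(wt)*u(t) <-> s/(s^2+w^2)
With w = 25: L{8*cos(25t)*u(t)} = 8s/(s^2+625)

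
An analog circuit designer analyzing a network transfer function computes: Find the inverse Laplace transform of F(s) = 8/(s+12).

Standard pair: k/(s+a) <-> k*e^(-at)*u(t)
With k=8, a=12: f(t) = 8*e^(-12t)*u(t)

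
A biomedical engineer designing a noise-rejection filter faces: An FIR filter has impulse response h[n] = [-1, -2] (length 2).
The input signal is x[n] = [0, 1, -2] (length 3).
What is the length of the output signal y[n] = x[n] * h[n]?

For linear convolution, the output length is:
len(y) = len(x) + len(h) - 1 = 3 + 2 - 1 = 4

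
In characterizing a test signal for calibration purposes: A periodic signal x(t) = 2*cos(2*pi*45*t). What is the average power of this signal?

Average power of A*cos(wt) is A^2/2.
P = 2^2 / 2 = 4/2 = 2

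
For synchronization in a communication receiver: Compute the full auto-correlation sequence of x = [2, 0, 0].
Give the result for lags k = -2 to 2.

r_xx[k] = sum_m x[m]*x[m+k], indexed from 0, for k = -2 to 2:
  r_xx[-2] = x[2]*x[0] = 0
  r_xx[-1] = x[1]*x[0] + x[2]*x[1] = 0
  r_xx[0] = x[0]*x[0] + x[1]*x[1] + x[2]*x[2] = 4
  r_xx[1] = x[0]*x[1] + x[1]*x[2] = 0
  r_xx[2] = x[0]*x[2] = 0
r_xx = [0, 0, 4, 0, 0]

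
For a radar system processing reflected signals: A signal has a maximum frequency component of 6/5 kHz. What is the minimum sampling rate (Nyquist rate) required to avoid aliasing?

By the Nyquist-Shannon sampling theorem,
the minimum sampling rate (Nyquist rate) must be at least 2 * f_max.
Nyquist rate = 2 * 6/5 kHz = 12/5 kHz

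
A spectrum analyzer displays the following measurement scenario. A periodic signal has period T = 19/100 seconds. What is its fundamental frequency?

The fundamental frequency is the reciprocal of the period.
f = 1/T = 1/(19/100) = 100/19 Hz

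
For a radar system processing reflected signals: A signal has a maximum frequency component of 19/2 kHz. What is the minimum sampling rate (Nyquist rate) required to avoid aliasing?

By the Nyquist-Shannon sampling theorem,
the minimum sampling rate (Nyquist rate) must be at least 2 * f_max.
Nyquist rate = 2 * 19/2 kHz = 19 kHz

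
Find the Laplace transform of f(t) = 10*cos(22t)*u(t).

Standard pair: cos(wt)*u(t) <-> s/(s^2+w^2)
With w = 22: L{10*cos(22t)*u(t)} = 10s/(s^2+484)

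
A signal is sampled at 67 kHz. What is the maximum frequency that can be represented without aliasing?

The maximum frequency that can be represented without aliasing
is the Nyquist frequency: f_max = f_s / 2 = 67 kHz / 2 = 67/2 kHz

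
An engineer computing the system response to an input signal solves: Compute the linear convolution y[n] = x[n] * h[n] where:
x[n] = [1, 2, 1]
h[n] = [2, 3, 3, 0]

y[n] = sum_k x[k]*h[n-k]. Output length = len(x) + len(h) - 1 = 3 + 4 - 1 = 6.
y[0] = 1*2 = 2
y[1] = 2*2 + 1*3 = 7
y[2] = 1*2 + 2*3 + 1*3 = 11
y[3] = 1*3 + 2*3 + 1*0 = 9
y[4] = 1*3 + 2*0 = 3
y[5] = 1*0 = 0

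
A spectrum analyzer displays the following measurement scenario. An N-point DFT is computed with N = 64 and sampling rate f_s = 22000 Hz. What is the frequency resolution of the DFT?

DFT frequency resolution = f_s / N
= 22000 / 64 = 1375/4 Hz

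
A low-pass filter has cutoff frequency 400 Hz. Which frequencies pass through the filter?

A low-pass filter passes all frequencies below the cutoff frequency 400 Hz and attenuates higher frequencies.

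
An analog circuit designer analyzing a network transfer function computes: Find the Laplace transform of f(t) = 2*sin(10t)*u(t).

Standard pair: sin(wt)*u(t) <-> w/(s^2+w^2)
With w = 10: L{2*sin(10t)*u(t)} = 20/(s^2+100)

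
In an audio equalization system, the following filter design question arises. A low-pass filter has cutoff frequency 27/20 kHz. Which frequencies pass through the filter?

A low-pass filter passes all frequencies below the cutoff frequency 27/20 kHz and attenuates higher frequencies.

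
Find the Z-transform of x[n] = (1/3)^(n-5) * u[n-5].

Time-shifting property: if X(z) = Z{x[n]}, then Z{x[n-d]} = z^(-d) * X(z)
X(z) = z/(z - 1/3) for x[n] = (1/3)^n * u[n]
Z{x[n-5]} = z^(-5) * z/(z - 1/3) = z^(-4)/(z - 1/3)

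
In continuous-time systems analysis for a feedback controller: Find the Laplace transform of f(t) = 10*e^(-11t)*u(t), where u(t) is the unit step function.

Standard Laplace transform pair:
e^(-at)*u(t) <-> 1/(s+a)
With a = 11: L{10*e^(-11t)*u(t)} = 10/(s+11), ROC: Re(s) > -11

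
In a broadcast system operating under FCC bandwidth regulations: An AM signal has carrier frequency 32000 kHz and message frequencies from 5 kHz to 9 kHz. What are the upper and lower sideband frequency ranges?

Upper sideband (USB) = fc + [fm_low, fm_high] = 32000 + [5, 9] = [32005, 32009] kHz
Lower sideband (LSB) = fc - [fm_high, fm_low] = 32000 - [9, 5] = [31991, 31995] kHz
Total occupied spectrum: 31991 kHz to 32009 kHz (plus carrier at 32000 kHz)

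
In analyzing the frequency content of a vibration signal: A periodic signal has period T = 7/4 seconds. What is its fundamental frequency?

The fundamental frequency is the reciprocal of the period.
f = 1/T = 1/(7/4) = 4/7 Hz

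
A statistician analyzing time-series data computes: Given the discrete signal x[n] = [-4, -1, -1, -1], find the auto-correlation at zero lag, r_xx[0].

The auto-correlation at zero lag r_xx[0] equals the signal energy.
r_xx[0] = sum of x[n]^2 = (-4)^2 + (-1)^2 + (-1)^2 + (-1)^2
= 16 + 1 + 1 + 1 = 19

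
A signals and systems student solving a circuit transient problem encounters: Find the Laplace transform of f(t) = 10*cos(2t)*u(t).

Standard pair: cos(wt)*u(t) <-> s/(s^2+w^2)
With w = 2: L{10*cos(2t)*u(t)} = 10s/(s^2+4)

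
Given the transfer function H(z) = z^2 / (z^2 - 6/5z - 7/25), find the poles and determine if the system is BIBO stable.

Poles are roots of the denominator: z^2 - 6/5z - 7/25 = 0.
Quadratic formula: z = [-(-6/5) +/- sqrt((-6/5)^2 - 4*(-7/25))] / 2
Discriminant = 36/25 + 28/25 = 64/25; sqrt = 8/5.
z = (6/5 +/- 8/5) / 2 => z = 7/5 or z = -1/5.
|p1| = 7/5, |p2| = 1/5.
For BIBO stability, all poles must lie inside the unit circle (|p| < 1).
System is UNSTABLE since at least one |p| >= 1.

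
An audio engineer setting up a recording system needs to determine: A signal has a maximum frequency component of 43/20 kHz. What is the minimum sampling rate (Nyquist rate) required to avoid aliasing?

By the Nyquist-Shannon sampling theorem,
the minimum sampling rate (Nyquist rate) must be at least 2 * f_max.
Nyquist rate = 2 * 43/20 kHz = 43/10 kHz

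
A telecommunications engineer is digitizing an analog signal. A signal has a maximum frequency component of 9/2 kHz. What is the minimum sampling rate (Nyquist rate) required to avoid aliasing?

By the Nyquist-Shannon sampling theorem,
the minimum sampling rate (Nyquist rate) must be at least 2 * f_max.
Nyquist rate = 2 * 9/2 kHz = 9 kHz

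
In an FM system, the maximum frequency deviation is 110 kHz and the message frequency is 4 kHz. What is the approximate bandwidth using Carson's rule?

Carson's rule: BW = 2*(delta_f + f_m)
= 2*(110 + 4) kHz = 228 kHz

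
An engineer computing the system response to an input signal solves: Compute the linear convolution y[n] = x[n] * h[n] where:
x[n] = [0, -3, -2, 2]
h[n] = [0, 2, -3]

y[n] = sum_k x[k]*h[n-k]. Output length = len(x) + len(h) - 1 = 4 + 3 - 1 = 6.
y[0] = 0*0 = 0
y[1] = -3*0 + 0*2 = 0
y[2] = -2*0 + -3*2 + 0*-3 = -6
y[3] = 2*0 + -2*2 + -3*-3 = 5
y[4] = 2*2 + -2*-3 = 10
y[5] = 2*-3 = -6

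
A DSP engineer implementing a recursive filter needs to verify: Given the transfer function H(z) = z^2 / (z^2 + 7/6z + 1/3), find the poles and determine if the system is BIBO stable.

Poles are roots of the denominator: z^2 + 7/6z + 1/3 = 0.
Quadratic formula: z = [-(7/6) +/- sqrt((7/6)^2 - 4*(1/3))] / 2
Discriminant = 49/36 - 4/3 = 1/36; sqrt = 1/6.
z = (-7/6 +/- 1/6) / 2 => z = -1/2 or z = -2/3.
|p1| = 1/2, |p2| = 2/3.
For BIBO stability, all poles must lie inside the unit circle (|p| < 1).
System is STABLE since both |p| < 1.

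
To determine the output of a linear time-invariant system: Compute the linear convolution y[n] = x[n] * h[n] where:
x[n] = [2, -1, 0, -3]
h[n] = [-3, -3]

y[n] = sum_k x[k]*h[n-k]. Output length = len(x) + len(h) - 1 = 4 + 2 - 1 = 5.
y[0] = 2*-3 = -6
y[1] = -1*-3 + 2*-3 = -3
y[2] = 0*-3 + -1*-3 = 3
y[3] = -3*-3 + 0*-3 = 9
y[4] = -3*-3 = 9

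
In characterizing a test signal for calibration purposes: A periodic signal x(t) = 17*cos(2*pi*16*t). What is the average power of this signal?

Average power of A*cos(wt) is A^2/2.
P = 17^2 / 2 = 289/2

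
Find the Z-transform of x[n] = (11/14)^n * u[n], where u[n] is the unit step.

The Z-transform of a^n * u[n] is z/(z-a) for |z| > |a|.
Here a = 11/14, so X(z) = z/(z - (11/14)) = 14z/(14z - 11)
ROC: |z| > 11/14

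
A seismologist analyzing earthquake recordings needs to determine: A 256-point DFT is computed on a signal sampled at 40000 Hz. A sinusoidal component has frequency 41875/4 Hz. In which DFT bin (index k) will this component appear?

DFT frequency resolution = f_s/N = 40000/256 = 625/4 Hz
Bin index k = f_signal / resolution = 41875/4 / 625/4 = 67
The signal frequency 41875/4 Hz falls in DFT bin k = 67.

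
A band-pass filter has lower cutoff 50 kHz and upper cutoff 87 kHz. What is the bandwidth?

Bandwidth = f_high - f_low
= 87 kHz - 50 kHz = 37 kHz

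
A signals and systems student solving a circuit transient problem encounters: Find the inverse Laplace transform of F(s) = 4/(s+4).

Standard pair: k/(s+a) <-> k*e^(-at)*u(t)
With k=4, a=4: f(t) = 4*e^(-4t)*u(t)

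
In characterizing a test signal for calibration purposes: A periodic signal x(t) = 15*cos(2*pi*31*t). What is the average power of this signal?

Average power of A*cos(wt) is A^2/2.
P = 15^2 / 2 = 225/2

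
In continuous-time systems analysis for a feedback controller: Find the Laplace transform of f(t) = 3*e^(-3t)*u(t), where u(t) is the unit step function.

Standard Laplace transform pair:
e^(-at)*u(t) <-> 1/(s+a)
With a = 3: L{3*e^(-3t)*u(t)} = 3/(s+3), ROC: Re(s) > -3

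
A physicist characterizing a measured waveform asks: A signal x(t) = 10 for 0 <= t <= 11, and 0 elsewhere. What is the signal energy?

Energy = integral of |x(t)|^2 dt over the signal duration
= 10^2 * 11 = 100 * 11 = 1100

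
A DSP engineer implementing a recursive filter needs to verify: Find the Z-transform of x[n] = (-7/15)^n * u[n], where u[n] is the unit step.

The Z-transform of a^n * u[n] is z/(z-a) for |z| > |a|.
Here a = -7/15, so X(z) = z/(z - (-7/15)) = 15z/(15z + 7)
ROC: |z| > 7/15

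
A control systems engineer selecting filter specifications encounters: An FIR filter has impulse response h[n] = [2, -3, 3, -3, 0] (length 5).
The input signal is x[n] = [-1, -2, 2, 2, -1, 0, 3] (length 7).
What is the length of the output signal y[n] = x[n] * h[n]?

For linear convolution, the output length is:
len(y) = len(x) + len(h) - 1 = 7 + 5 - 1 = 11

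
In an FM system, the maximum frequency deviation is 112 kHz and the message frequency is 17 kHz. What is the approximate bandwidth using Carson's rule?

Carson's rule: BW = 2*(delta_f + f_m)
= 2*(112 + 17) kHz = 258 kHz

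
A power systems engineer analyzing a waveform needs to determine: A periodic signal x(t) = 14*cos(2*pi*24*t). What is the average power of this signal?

Average power of A*cos(wt) is A^2/2.
P = 14^2 / 2 = 196/2 = 98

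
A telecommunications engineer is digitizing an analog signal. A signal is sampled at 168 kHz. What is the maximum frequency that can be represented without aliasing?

The maximum frequency that can be represented without aliasing
is the Nyquist frequency: f_max = f_s / 2 = 168 kHz / 2 = 84 kHz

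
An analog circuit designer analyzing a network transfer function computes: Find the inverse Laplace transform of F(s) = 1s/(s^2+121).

Standard pair: s/(s^2+w^2) <-> cos(wt)*u(t)
With k=1, w=11: f(t) = cos(11t)*u(t)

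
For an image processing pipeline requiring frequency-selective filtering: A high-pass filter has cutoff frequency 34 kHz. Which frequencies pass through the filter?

A high-pass filter passes all frequencies above the cutoff frequency 34 kHz and attenuates lower frequencies.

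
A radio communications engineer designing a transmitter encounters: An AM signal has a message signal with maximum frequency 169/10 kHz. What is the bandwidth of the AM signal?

In AM (double-sideband), the bandwidth is twice the message frequency.
BW = 2 * f_m = 2 * 169/10 kHz = 169/5 kHz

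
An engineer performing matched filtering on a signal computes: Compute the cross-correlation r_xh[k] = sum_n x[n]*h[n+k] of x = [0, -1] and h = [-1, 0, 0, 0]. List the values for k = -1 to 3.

Both sequences indexed from 0 and zero outside their support.
Lags with overlap: k = -1 to 3.
  r_xh[-1] = x[1]*h[0] = 1
  r_xh[0] = x[0]*h[0] + x[1]*h[1] = 0
  r_xh[1] = x[0]*h[1] + x[1]*h[2] = 0
  r_xh[2] = x[0]*h[2] + x[1]*h[3] = 0
  r_xh[3] = x[0]*h[3] = 0
r_xh = [1, 0, 0, 0, 0] (for k = -1, ..., 3)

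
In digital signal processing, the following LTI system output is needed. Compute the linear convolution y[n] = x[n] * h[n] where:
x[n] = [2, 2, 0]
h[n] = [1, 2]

y[n] = sum_k x[k]*h[n-k]. Output length = len(x) + len(h) - 1 = 3 + 2 - 1 = 4.
y[0] = 2*1 = 2
y[1] = 2*1 + 2*2 = 6
y[2] = 0*1 + 2*2 = 4
y[3] = 0*2 = 0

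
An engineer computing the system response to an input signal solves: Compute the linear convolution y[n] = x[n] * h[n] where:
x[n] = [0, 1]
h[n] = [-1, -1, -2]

y[n] = sum_k x[k]*h[n-k]. Output length = len(x) + len(h) - 1 = 2 + 3 - 1 = 4.
y[0] = 0*-1 = 0
y[1] = 1*-1 + 0*-1 = -1
y[2] = 1*-1 + 0*-2 = -1
y[3] = 1*-2 = -2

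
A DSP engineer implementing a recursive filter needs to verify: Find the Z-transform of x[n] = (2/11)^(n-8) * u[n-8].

Time-shifting property: if X(z) = Z{x[n]}, then Z{x[n-d]} = z^(-d) * X(z)
X(z) = z/(z - 2/11) for x[n] = (2/11)^n * u[n]
Z{x[n-8]} = z^(-8) * z/(z - 2/11) = z^(-7)/(z - 2/11)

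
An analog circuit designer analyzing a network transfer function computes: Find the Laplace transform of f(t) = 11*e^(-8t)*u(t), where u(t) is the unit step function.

Standard Laplace transform pair:
e^(-at)*u(t) <-> 1/(s+a)
With a = 8: L{11*e^(-8t)*u(t)} = 11/(s+8), ROC: Re(s) > -8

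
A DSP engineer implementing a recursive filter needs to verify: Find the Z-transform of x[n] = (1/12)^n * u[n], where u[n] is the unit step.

The Z-transform of a^n * u[n] is z/(z-a) for |z| > |a|.
Here a = 1/12, so X(z) = z/(z - (1/12)) = 12z/(12z - 1)
ROC: |z| > 1/12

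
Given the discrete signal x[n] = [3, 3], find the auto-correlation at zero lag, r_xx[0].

The auto-correlation at zero lag r_xx[0] equals the signal energy.
r_xx[0] = sum of x[n]^2 = 3^2 + 3^2
= 9 + 9 = 18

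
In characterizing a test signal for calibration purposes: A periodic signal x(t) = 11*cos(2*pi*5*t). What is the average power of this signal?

Average power of A*cos(wt) is A^2/2.
P = 11^2 / 2 = 121/2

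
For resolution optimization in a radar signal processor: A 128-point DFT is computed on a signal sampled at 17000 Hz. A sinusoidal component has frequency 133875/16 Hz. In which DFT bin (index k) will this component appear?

DFT frequency resolution = f_s/N = 17000/128 = 2125/16 Hz
Bin index k = f_signal / resolution = 133875/16 / 2125/16 = 63
The signal frequency 133875/16 Hz falls in DFT bin k = 63.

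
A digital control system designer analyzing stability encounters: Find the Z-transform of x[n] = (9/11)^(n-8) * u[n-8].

Time-shifting property: if X(z) = Z{x[n]}, then Z{x[n-d]} = z^(-d) * X(z)
X(z) = z/(z - 9/11) for x[n] = (9/11)^n * u[n]
Z{x[n-8]} = z^(-8) * z/(z - 9/11) = z^(-7)/(z - 9/11)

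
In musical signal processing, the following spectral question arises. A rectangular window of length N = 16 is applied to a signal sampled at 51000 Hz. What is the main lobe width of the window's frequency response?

For a rectangular window of length N,
the main lobe width in frequency is 2*f_s/N.
= 2*51000/16 = 6375 Hz
This determines the minimum frequency separation for resolving two sinusoids.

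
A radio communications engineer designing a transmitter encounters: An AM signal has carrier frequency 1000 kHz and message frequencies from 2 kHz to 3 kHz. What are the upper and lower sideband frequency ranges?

Upper sideband (USB) = fc + [fm_low, fm_high] = 1000 + [2, 3] = [1002, 1003] kHz
Lower sideband (LSB) = fc - [fm_high, fm_low] = 1000 - [3, 2] = [997, 998] kHz
Total occupied spectrum: 997 kHz to 1003 kHz (plus carrier at 1000 kHz)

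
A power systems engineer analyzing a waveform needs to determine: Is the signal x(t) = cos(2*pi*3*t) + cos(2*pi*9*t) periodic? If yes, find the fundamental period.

f1 = 3 Hz, f2 = 9 Hz
Period T1 = 1/3, T2 = 1/9
Ratio T1/T2 = 9/3, which is rational.
The signal is periodic with fundamental period T = 1/GCD(3,9) = 1/3 s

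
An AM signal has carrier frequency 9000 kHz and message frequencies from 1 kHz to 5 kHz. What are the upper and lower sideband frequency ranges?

Upper sideband (USB) = fc + [fm_low, fm_high] = 9000 + [1, 5] = [9001, 9005] kHz
Lower sideband (LSB) = fc - [fm_high, fm_low] = 9000 - [5, 1] = [8995, 8999] kHz
Total occupied spectrum: 8995 kHz to 9005 kHz (plus carrier at 9000 kHz)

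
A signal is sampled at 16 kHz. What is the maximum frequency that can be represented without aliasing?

The maximum frequency that can be represented without aliasing
is the Nyquist frequency: f_max = f_s / 2 = 16 kHz / 2 = 8 kHz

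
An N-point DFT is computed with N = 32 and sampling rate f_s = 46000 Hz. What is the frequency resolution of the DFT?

DFT frequency resolution = f_s / N
= 46000 / 32 = 2875/2 Hz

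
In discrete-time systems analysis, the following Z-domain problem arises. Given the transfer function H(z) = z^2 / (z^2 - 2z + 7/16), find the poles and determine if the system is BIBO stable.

Poles are roots of the denominator: z^2 - 2z + 7/16 = 0.
Quadratic formula: z = [-(-2) +/- sqrt((-2)^2 - 4*(7/16))] / 2
Discriminant = 4 - 7/4 = 9/4; sqrt = 3/2.
z = (2 +/- 3/2) / 2 => z = 7/4 or z = 1/4.
|p1| = 7/4, |p2| = 1/4.
For BIBO stability, all poles must lie inside the unit circle (|p| < 1).
System is UNSTABLE since at least one |p| >= 1.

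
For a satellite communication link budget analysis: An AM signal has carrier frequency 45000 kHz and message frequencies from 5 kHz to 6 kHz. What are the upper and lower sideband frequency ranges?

Upper sideband (USB) = fc + [fm_low, fm_high] = 45000 + [5, 6] = [45005, 45006] kHz
Lower sideband (LSB) = fc - [fm_high, fm_low] = 45000 - [6, 5] = [44994, 44995] kHz
Total occupied spectrum: 44994 kHz to 45006 kHz (plus carrier at 45000 kHz)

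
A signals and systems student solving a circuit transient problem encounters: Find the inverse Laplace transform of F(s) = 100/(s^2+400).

Standard pair: w/(s^2+w^2) <-> sin(wt)*u(t)
Recognize w^2 = 400, so w = 20; numerator 100 = 5*20.
f(t) = 5*sin(20t)*u(t)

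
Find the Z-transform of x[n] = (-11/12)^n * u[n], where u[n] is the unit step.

The Z-transform of a^n * u[n] is z/(z-a) for |z| > |a|.
Here a = -11/12, so X(z) = z/(z - (-11/12)) = 12z/(12z + 11)
ROC: |z| > 11/12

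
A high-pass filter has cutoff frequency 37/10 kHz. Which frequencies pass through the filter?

A high-pass filter passes all frequencies above the cutoff frequency 37/10 kHz and attenuates lower frequencies.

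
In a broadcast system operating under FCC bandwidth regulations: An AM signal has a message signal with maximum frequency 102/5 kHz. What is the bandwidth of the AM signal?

In AM (double-sideband), the bandwidth is twice the message frequency.
BW = 2 * f_m = 2 * 102/5 kHz = 204/5 kHz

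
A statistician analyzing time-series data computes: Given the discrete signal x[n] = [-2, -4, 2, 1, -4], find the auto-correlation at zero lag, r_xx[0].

The auto-correlation at zero lag r_xx[0] equals the signal energy.
r_xx[0] = sum of x[n]^2 = (-2)^2 + (-4)^2 + 2^2 + 1^2 + (-4)^2
= 4 + 16 + 4 + 1 + 16 = 41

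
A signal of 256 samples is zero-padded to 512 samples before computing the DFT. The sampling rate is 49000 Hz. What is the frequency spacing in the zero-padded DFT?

Original DFT: N = 256, resolution = f_s/N = 49000/256 = 6125/32 Hz
Zero-padded DFT: N = 512, resolution = f_s/N = 49000/512 = 6125/64 Hz
Zero-padding interpolates the spectrum (finer frequency grid)
but does NOT improve the true spectral resolution (ability to resolve close frequencies).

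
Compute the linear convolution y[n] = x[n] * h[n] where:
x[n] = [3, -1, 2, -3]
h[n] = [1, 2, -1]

y[n] = sum_k x[k]*h[n-k]. Output length = len(x) + len(h) - 1 = 4 + 3 - 1 = 6.
y[0] = 3*1 = 3
y[1] = -1*1 + 3*2 = 5
y[2] = 2*1 + -1*2 + 3*-1 = -3
y[3] = -3*1 + 2*2 + -1*-1 = 2
y[4] = -3*2 + 2*-1 = -8
y[5] = -3*-1 = 3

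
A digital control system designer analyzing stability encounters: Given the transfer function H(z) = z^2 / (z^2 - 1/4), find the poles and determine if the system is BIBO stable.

Poles are roots of the denominator: z^2 - 1/4 = 0.
Quadratic formula: z = [-(0) +/- sqrt((0)^2 - 4*(-1/4))] / 2
Discriminant = 0 + 1 = 1; sqrt = 1.
z = (0 +/- 1) / 2 => z = 1/2 or z = -1/2.
|p1| = 1/2, |p2| = 1/2.
For BIBO stability, all poles must lie inside the unit circle (|p| < 1).
System is STABLE since both |p| < 1.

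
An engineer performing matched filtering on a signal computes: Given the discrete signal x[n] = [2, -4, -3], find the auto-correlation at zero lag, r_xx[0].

The auto-correlation at zero lag r_xx[0] equals the signal energy.
r_xx[0] = sum of x[n]^2 = 2^2 + (-4)^2 + (-3)^2
= 4 + 16 + 9 = 29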